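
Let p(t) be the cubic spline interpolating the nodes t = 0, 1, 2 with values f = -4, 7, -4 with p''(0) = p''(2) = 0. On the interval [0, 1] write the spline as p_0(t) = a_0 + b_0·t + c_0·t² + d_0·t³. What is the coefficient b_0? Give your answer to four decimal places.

With m_i denoting the second derivative at x_i, h_i = 1, 1, and Δ_i = (y_(i+1) − y_i)/h_i = 11, -11:
  1·m_0 + 4·m_1 + 1·m_2 = 6(Δ_1 - Δ_0) = -132
Natural end conditions: m_0 = m_2 = 0.
Hence m_0 = 0, m_1 = -33, m_2 = 0.
On [0, 1], with p_0(t) = a_0 + b_0·t + c_0·t² + d_0·t³: c_0 = m_0/2 = 0, d_0 = (m_1 - m_0)/(6h_0) = -11/2, b_0 = Δ_0 - h_0(2m_0 + m_1)/6 = 33/2.

16.5000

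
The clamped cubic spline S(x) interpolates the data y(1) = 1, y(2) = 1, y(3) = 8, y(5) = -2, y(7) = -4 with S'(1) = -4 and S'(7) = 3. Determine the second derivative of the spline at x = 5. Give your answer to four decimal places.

Write m_i for S''(x_i). With h_i = 1, 1, 2, 2 and divided differences Δ_i = 0, 7, -5, -1, the continuity of S' gives the tridiagonal system
  1·m_0 + 4·m_1 + 1·m_2 = 6(Δ_1 - Δ_0) = 42
  1·m_1 + 6·m_2 + 2·m_3 = 6(Δ_2 - Δ_1) = -72
  2·m_2 + 8·m_3 + 2·m_4 = 6(Δ_3 - Δ_2) = 24
Clamped end conditions give two more equations: 2h_0·m_0 + h_0·m_1 = 6(Δ_0 - S'(1)) = 24 and h_3·m_3 + 2h_3·m_4 = 6(S'(7) - Δ_3) = 24.
Solving the tridiagonal system: m_0 = 113/21, m_1 = 278/21, m_2 = -49/3, m_3 = 134/21, m_4 = 59/21.

6.3810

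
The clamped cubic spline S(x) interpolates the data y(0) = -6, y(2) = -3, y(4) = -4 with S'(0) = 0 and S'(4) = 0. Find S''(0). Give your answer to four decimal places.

3.7500

With M_i denoting the second derivative at x_i, h_i = 2, 2, and Δ_i = (y_(i+1) − y_i)/h_i = 3/2, -1/2:
  2·M_0 + 8·M_1 + 2·M_2 = 6(Δ_1 - Δ_0) = -12
Clamped end conditions give two more equations: 2h_0·M_0 + h_0·M_1 = 6(Δ_0 - S'(0)) = 9 and h_1·M_1 + 2h_1·M_2 = 6(S'(4) - Δ_1) = 3.
Hence M_0 = 15/4, M_1 = -3, M_2 = 9/4.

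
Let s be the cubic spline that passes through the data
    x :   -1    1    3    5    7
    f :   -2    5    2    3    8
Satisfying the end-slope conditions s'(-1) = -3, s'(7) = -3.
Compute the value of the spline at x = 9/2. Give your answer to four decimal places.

1.6133

Write m_i for s''(x_i). With h_i = 2, 2, 2, 2 and divided differences Δ_i = 7/2, -3/2, 1/2, 5/2, the continuity of s' gives the tridiagonal system
  2·m_0 + 8·m_1 + 2·m_2 = 6(Δ_1 - Δ_0) = -30
  2·m_1 + 8·m_2 + 2·m_3 = 6(Δ_2 - Δ_1) = 12
  2·m_2 + 8·m_3 + 2·m_4 = 6(Δ_3 - Δ_2) = 12
Clamped end conditions give two more equations: 2h_0·m_0 + h_0·m_1 = 6(Δ_0 - s'(-1)) = 39 and h_3·m_3 + 2h_3·m_4 = 6(s'(7) - Δ_3) = -33.
Solving: m_0 = 765/56, m_1 = -219/28, m_2 = 21/8, m_3 = 93/28, m_4 = -555/56.
On [3, 5], s(x) = 2 - 33/14·(x - 3) + 21/16·(x - 3)² + 13/224·(x - 3)³.
With (x - 3) = 3/2: s(9/2) = 413/256.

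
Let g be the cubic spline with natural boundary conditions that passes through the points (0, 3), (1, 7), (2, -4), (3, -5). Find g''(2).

22

Write M_i for g''(x_i). With h_i = 1, 1, 1 and divided differences Δ_i = 4, -11, -1, the continuity of g' gives the tridiagonal system
  1·M_0 + 4·M_1 + 1·M_2 = 6(Δ_1 - Δ_0) = -90
  1·M_1 + 4·M_2 + 1·M_3 = 6(Δ_2 - Δ_1) = 60
Natural end conditions: M_0 = M_3 = 0.
Hence M_0 = 0, M_1 = -28, M_2 = 22, M_3 = 0.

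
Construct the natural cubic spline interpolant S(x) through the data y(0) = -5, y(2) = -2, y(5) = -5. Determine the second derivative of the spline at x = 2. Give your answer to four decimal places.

-1.5000

Put M_i = S'' at the i-th knot. Here h = (2, 3) and Δ = (3/2, -1), so the interior equations h_(i-1)·M_(i-1) + 2(h_(i-1)+h_i)·M_i + h_i·M_(i+1) = 6(Δ_i − Δ_(i-1)) read
  2·M_0 + 10·M_1 + 3·M_2 = 6(Δ_1 - Δ_0) = -15
Natural end conditions: M_0 = M_2 = 0.
Solving the tridiagonal system: M_0 = 0, M_1 = -3/2, M_2 = 0.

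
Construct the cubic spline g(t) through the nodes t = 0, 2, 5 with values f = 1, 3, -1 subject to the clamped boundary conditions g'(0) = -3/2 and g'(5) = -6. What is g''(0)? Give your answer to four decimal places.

Put σ_i = g'' at the i-th knot. Here h = (2, 3) and Δ = (1, -4/3), so the interior equations h_(i-1)·σ_(i-1) + 2(h_(i-1)+h_i)·σ_i + h_i·σ_(i+1) = 6(Δ_i − Δ_(i-1)) read
  2·σ_0 + 10·σ_1 + 3·σ_2 = 6(Δ_1 - Δ_0) = -14
Clamped end conditions give two more equations: 2h_0·σ_0 + h_0·σ_1 = 6(Δ_0 - g'(0)) = 15 and h_1·σ_1 + 2h_1·σ_2 = 6(g'(5) - Δ_1) = -28.
Forward elimination and back-substitution give σ_0 = 17/4, σ_1 = -1, σ_2 = -25/6.

4.2500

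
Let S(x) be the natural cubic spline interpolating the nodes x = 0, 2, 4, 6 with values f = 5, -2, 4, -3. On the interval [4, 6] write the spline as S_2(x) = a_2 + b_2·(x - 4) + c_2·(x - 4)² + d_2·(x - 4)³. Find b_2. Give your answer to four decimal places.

Put m_i = S'' at the i-th knot. Here h = (2, 2, 2) and Δ = (-7/2, 3, -7/2), so the interior equations h_(i-1)·m_(i-1) + 2(h_(i-1)+h_i)·m_i + h_i·m_(i+1) = 6(Δ_i − Δ_(i-1)) read
  2·m_0 + 8·m_1 + 2·m_2 = 6(Δ_1 - Δ_0) = 39
  2·m_1 + 8·m_2 + 2·m_3 = 6(Δ_2 - Δ_1) = -39
Natural end conditions: m_0 = m_3 = 0.
Forward elimination and back-substitution give m_0 = 0, m_1 = 13/2, m_2 = -13/2, m_3 = 0.
On [4, 6], with S_2(x) = a_2 + b_2·(x - 4) + c_2·(x - 4)² + d_2·(x - 4)³: c_2 = m_2/2 = -13/4, d_2 = (m_3 - m_2)/(6h_2) = 13/24, b_2 = Δ_2 - h_2(2m_2 + m_3)/6 = 5/6.

0.8333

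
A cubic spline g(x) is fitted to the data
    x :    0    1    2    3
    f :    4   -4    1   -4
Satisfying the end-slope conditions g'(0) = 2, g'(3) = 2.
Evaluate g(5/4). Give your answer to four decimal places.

With M_i denoting the second derivative at x_i, h_i = 1, 1, 1, and Δ_i = (y_(i+1) − y_i)/h_i = -8, 5, -5:
  1·M_0 + 4·M_1 + 1·M_2 = 6(Δ_1 - Δ_0) = 78
  1·M_1 + 4·M_2 + 1·M_3 = 6(Δ_2 - Δ_1) = -60
Clamped end conditions give two more equations: 2h_0·M_0 + h_0·M_1 = 6(Δ_0 - g'(0)) = -60 and h_2·M_2 + 2h_2·M_3 = 6(g'(3) - Δ_2) = 42.
Forward elimination and back-substitution give M_0 = -252/5, M_1 = 204/5, M_2 = -174/5, M_3 = 192/5.
On [1, 2], g(x) = -4 - 14/5·(x - 1) + 102/5·(x - 1)² - 63/5·(x - 1)³.
With (x - 1) = 1/4: g(5/4) = -1159/320.

-3.6219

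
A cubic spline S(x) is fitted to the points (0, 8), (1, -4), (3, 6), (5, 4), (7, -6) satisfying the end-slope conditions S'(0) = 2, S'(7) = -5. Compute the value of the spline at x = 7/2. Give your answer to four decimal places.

Let M_i = S''(x_i). Step sizes h_i = 1, 2, 2, 2; slopes of the chords Δ_i = (y_(i+1) - y_i)/h_i = -12, 5, -1, -5.
  1·M_0 + 6·M_1 + 2·M_2 = 6(Δ_1 - Δ_0) = 102
  2·M_1 + 8·M_2 + 2·M_3 = 6(Δ_2 - Δ_1) = -36
  2·M_2 + 8·M_3 + 2·M_4 = 6(Δ_3 - Δ_2) = -24
Clamped end conditions give two more equations: 2h_0·M_0 + h_0·M_1 = 6(Δ_0 - S'(0)) = -84 and h_3·M_3 + 2h_3·M_4 = 6(S'(7) - Δ_3) = 0.
Solving the tridiagonal system: M_0 = -2464/43, M_1 = 1316/43, M_2 = -523/43, M_3 = 2/43, M_4 = -1/43.
On [3, 5], S(x) = 6 + 305/43·(x - 3) - 523/86·(x - 3)² + 175/172·(x - 3)³.
With (x - 3) = 1/2: S(7/2) = 11219/1376.

8.1533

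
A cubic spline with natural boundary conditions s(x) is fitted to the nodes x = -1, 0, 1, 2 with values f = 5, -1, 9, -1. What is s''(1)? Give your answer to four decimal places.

-38.4000

Let M_i = s''(x_i). Step sizes h_i = 1, 1, 1; slopes of the chords Δ_i = (y_(i+1) - y_i)/h_i = -6, 10, -10.
  1·M_0 + 4·M_1 + 1·M_2 = 6(Δ_1 - Δ_0) = 96
  1·M_1 + 4·M_2 + 1·M_3 = 6(Δ_2 - Δ_1) = -120
Natural end conditions: M_0 = M_3 = 0.
Forward elimination and back-substitution give M_0 = 0, M_1 = 168/5, M_2 = -192/5, M_3 = 0.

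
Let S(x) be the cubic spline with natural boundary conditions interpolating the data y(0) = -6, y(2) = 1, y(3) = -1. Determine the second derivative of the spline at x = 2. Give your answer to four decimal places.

-5.5000

Let M_i = S''(x_i). Step sizes h_i = 2, 1; slopes of the chords Δ_i = (y_(i+1) - y_i)/h_i = 7/2, -2.
  2·M_0 + 6·M_1 + 1·M_2 = 6(Δ_1 - Δ_0) = -33
Natural end conditions: M_0 = M_2 = 0.
Forward elimination and back-substitution give M_0 = 0, M_1 = -11/2, M_2 = 0.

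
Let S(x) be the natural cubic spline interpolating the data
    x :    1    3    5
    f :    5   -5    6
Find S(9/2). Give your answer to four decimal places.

Let σ_i = S''(x_i). Step sizes h_i = 2, 2; slopes of the chords Δ_i = (y_(i+1) - y_i)/h_i = -5, 11/2.
  2·σ_0 + 8·σ_1 + 2·σ_2 = 6(Δ_1 - Δ_0) = 63
Natural end conditions: σ_0 = σ_2 = 0.
Solving: σ_0 = 0, σ_1 = 63/8, σ_2 = 0.
On [3, 5], S(x) = -5 + 1/4·(x - 3) + 63/16·(x - 3)² - 21/32·(x - 3)³.
With (x - 3) = 3/2: S(9/2) = 517/256.

2.0195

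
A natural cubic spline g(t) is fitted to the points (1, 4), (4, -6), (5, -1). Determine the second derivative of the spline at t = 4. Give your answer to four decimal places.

With σ_i denoting the second derivative at x_i, h_i = 3, 1, and Δ_i = (y_(i+1) − y_i)/h_i = -10/3, 5:
  3·σ_0 + 8·σ_1 + 1·σ_2 = 6(Δ_1 - Δ_0) = 50
Natural end conditions: σ_0 = σ_2 = 0.
Solving the tridiagonal system: σ_0 = 0, σ_1 = 25/4, σ_2 = 0.

6.2500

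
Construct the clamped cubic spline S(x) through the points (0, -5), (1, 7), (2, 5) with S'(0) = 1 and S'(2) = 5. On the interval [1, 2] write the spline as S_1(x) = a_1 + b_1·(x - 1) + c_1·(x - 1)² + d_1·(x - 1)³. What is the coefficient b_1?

Put m_i = S'' at the i-th knot. Here h = (1, 1) and Δ = (12, -2), so the interior equations h_(i-1)·m_(i-1) + 2(h_(i-1)+h_i)·m_i + h_i·m_(i+1) = 6(Δ_i − Δ_(i-1)) read
  1·m_0 + 4·m_1 + 1·m_2 = 6(Δ_1 - Δ_0) = -84
Clamped end conditions give two more equations: 2h_0·m_0 + h_0·m_1 = 6(Δ_0 - S'(0)) = 66 and h_1·m_1 + 2h_1·m_2 = 6(S'(2) - Δ_1) = 42.
Hence m_0 = 56, m_1 = -46, m_2 = 44.
On [1, 2], with S_1(x) = a_1 + b_1·(x - 1) + c_1·(x - 1)² + d_1·(x - 1)³: c_1 = m_1/2 = -23, d_1 = (m_2 - m_1)/(6h_1) = 15, b_1 = Δ_1 - h_1(2m_1 + m_2)/6 = 6.

6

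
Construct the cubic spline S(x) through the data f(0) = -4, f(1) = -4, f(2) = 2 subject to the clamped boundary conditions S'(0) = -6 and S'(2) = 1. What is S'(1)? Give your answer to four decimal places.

Put m_i = S'' at the i-th knot. Here h = (1, 1) and Δ = (0, 6), so the interior equations h_(i-1)·m_(i-1) + 2(h_(i-1)+h_i)·m_i + h_i·m_(i+1) = 6(Δ_i − Δ_(i-1)) read
  1·m_0 + 4·m_1 + 1·m_2 = 6(Δ_1 - Δ_0) = 36
Clamped end conditions give two more equations: 2h_0·m_0 + h_0·m_1 = 6(Δ_0 - S'(0)) = 36 and h_1·m_1 + 2h_1·m_2 = 6(S'(2) - Δ_1) = -30.
Forward elimination and back-substitution give m_0 = 25/2, m_1 = 11, m_2 = -41/2.
On [1, 2], S'(x) = b_1 + 2c_1·(x - 1) + 3d_1·(x - 1)² with b_1 = Δ_1 - h_1(2m_1 + m_2)/6 = 23/4, c_1 = m_1/2 = 11/2, d_1 = (m_2 - m_1)/(6h_1) = -21/4. So S'(1) = 23/4.

5.7500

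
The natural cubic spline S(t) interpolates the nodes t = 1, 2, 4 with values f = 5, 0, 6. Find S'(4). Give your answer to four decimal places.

Write M_i for S''(x_i). With h_i = 1, 2 and divided differences Δ_i = -5, 3, the continuity of S' gives the tridiagonal system
  1·M_0 + 6·M_1 + 2·M_2 = 6(Δ_1 - Δ_0) = 48
Natural end conditions: M_0 = M_2 = 0.
Solving the tridiagonal system: M_0 = 0, M_1 = 8, M_2 = 0.
On [2, 4], S'(t) = b_1 + 2c_1·(t - 2) + 3d_1·(t - 2)² with b_1 = Δ_1 - h_1(2M_1 + M_2)/6 = -7/3, c_1 = M_1/2 = 4, d_1 = (M_2 - M_1)/(6h_1) = -2/3. So S'(4) = 17/3.

5.6667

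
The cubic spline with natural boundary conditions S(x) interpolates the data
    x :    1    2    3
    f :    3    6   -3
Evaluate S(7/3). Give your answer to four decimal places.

4.1111

With M_i denoting the second derivative at x_i, h_i = 1, 1, and Δ_i = (y_(i+1) − y_i)/h_i = 3, -9:
  1·M_0 + 4·M_1 + 1·M_2 = 6(Δ_1 - Δ_0) = -72
Natural end conditions: M_0 = M_2 = 0.
Solving: M_0 = 0, M_1 = -18, M_2 = 0.
On [2, 3], S(x) = 6 - 3·(x - 2) - 9·(x - 2)² + 3·(x - 2)³.
With (x - 2) = 1/3: S(7/3) = 37/9.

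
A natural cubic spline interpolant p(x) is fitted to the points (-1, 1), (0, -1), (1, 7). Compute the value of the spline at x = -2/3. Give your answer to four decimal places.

-0.4074

With σ_i denoting the second derivative at x_i, h_i = 1, 1, and Δ_i = (y_(i+1) − y_i)/h_i = -2, 8:
  1·σ_0 + 4·σ_1 + 1·σ_2 = 6(Δ_1 - Δ_0) = 60
Natural end conditions: σ_0 = σ_2 = 0.
Solving: σ_0 = 0, σ_1 = 15, σ_2 = 0.
On [-1, 0], p(x) = 1 - 9/2·(x + 1) + 0·(x + 1)² + 5/2·(x + 1)³.
With (x + 1) = 1/3: p(-2/3) = -11/27.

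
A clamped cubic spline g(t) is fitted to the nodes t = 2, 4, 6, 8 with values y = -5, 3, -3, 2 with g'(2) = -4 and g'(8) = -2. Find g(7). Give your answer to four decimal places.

-0.0833

Put m_i = g'' at the i-th knot. Here h = (2, 2, 2) and Δ = (4, -3, 5/2), so the interior equations h_(i-1)·m_(i-1) + 2(h_(i-1)+h_i)·m_i + h_i·m_(i+1) = 6(Δ_i − Δ_(i-1)) read
  2·m_0 + 8·m_1 + 2·m_2 = 6(Δ_1 - Δ_0) = -42
  2·m_1 + 8·m_2 + 2·m_3 = 6(Δ_2 - Δ_1) = 33
Clamped end conditions give two more equations: 2h_0·m_0 + h_0·m_1 = 6(Δ_0 - g'(2)) = 48 and h_2·m_2 + 2h_2·m_3 = 6(g'(8) - Δ_2) = -27.
Forward elimination and back-substitution give m_0 = 109/6, m_1 = -37/3, m_2 = 61/6, m_3 = -71/6.
On [6, 8], g(t) = -3 - 1/3·(t - 6) + 61/12·(t - 6)² - 11/6·(t - 6)³.
With (t - 6) = 1: g(7) = -1/12.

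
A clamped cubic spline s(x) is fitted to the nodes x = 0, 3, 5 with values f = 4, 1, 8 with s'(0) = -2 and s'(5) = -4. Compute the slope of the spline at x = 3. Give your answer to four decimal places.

With M_i denoting the second derivative at x_i, h_i = 3, 2, and Δ_i = (y_(i+1) − y_i)/h_i = -1, 7/2:
  3·M_0 + 10·M_1 + 2·M_2 = 6(Δ_1 - Δ_0) = 27
Clamped end conditions give two more equations: 2h_0·M_0 + h_0·M_1 = 6(Δ_0 - s'(0)) = 6 and h_1·M_1 + 2h_1·M_2 = 6(s'(5) - Δ_1) = -45.
Hence M_0 = -21/10, M_1 = 31/5, M_2 = -287/20.
On [3, 5], s'(x) = b_1 + 2c_1·(x - 3) + 3d_1·(x - 3)² with b_1 = Δ_1 - h_1(2M_1 + M_2)/6 = 83/20, c_1 = M_1/2 = 31/10, d_1 = (M_2 - M_1)/(6h_1) = -137/80. So s'(3) = 83/20.

4.1500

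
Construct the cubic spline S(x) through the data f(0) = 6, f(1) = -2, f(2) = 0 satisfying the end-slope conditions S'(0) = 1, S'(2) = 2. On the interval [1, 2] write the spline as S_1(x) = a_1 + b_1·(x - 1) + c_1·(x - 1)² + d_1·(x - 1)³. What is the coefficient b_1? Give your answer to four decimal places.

-5.2500

Put σ_i = S'' at the i-th knot. Here h = (1, 1) and Δ = (-8, 2), so the interior equations h_(i-1)·σ_(i-1) + 2(h_(i-1)+h_i)·σ_i + h_i·σ_(i+1) = 6(Δ_i − Δ_(i-1)) read
  1·σ_0 + 4·σ_1 + 1·σ_2 = 6(Δ_1 - Δ_0) = 60
Clamped end conditions give two more equations: 2h_0·σ_0 + h_0·σ_1 = 6(Δ_0 - S'(0)) = -54 and h_1·σ_1 + 2h_1·σ_2 = 6(S'(2) - Δ_1) = 0.
Hence σ_0 = -83/2, σ_1 = 29, σ_2 = -29/2.
On [1, 2], with S_1(x) = a_1 + b_1·(x - 1) + c_1·(x - 1)² + d_1·(x - 1)³: c_1 = σ_1/2 = 29/2, d_1 = (σ_2 - σ_1)/(6h_1) = -29/4, b_1 = Δ_1 - h_1(2σ_1 + σ_2)/6 = -21/4.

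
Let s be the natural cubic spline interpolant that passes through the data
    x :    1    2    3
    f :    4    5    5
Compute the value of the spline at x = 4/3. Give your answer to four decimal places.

4.4074

Let M_i = s''(x_i). Step sizes h_i = 1, 1; slopes of the chords Δ_i = (y_(i+1) - y_i)/h_i = 1, 0.
  1·M_0 + 4·M_1 + 1·M_2 = 6(Δ_1 - Δ_0) = -6
Natural end conditions: M_0 = M_2 = 0.
Hence M_0 = 0, M_1 = -3/2, M_2 = 0.
On [1, 2], s(x) = 4 + 5/4·(x - 1) + 0·(x - 1)² - 1/4·(x - 1)³.
With (x - 1) = 1/3: s(4/3) = 119/27.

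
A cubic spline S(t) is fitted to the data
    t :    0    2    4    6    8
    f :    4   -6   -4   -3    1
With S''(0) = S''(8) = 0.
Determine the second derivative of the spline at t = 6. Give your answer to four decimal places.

Put M_i = S'' at the i-th knot. Here h = (2, 2, 2, 2) and Δ = (-5, 1, 1/2, 2), so the interior equations h_(i-1)·M_(i-1) + 2(h_(i-1)+h_i)·M_i + h_i·M_(i+1) = 6(Δ_i − Δ_(i-1)) read
  2·M_0 + 8·M_1 + 2·M_2 = 6(Δ_1 - Δ_0) = 36
  2·M_1 + 8·M_2 + 2·M_3 = 6(Δ_2 - Δ_1) = -3
  2·M_2 + 8·M_3 + 2·M_4 = 6(Δ_3 - Δ_2) = 9
Natural end conditions: M_0 = M_4 = 0.
Hence M_0 = 0, M_1 = 561/112, M_2 = -57/28, M_3 = 183/112, M_4 = 0.

1.6339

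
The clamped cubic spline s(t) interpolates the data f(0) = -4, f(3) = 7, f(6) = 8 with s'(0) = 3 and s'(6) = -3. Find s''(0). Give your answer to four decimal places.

1.3333

Write M_i for s''(x_i). With h_i = 3, 3 and divided differences Δ_i = 11/3, 1/3, the continuity of s' gives the tridiagonal system
  3·M_0 + 12·M_1 + 3·M_2 = 6(Δ_1 - Δ_0) = -20
Clamped end conditions give two more equations: 2h_0·M_0 + h_0·M_1 = 6(Δ_0 - s'(0)) = 4 and h_1·M_1 + 2h_1·M_2 = 6(s'(6) - Δ_1) = -20.
Solving: M_0 = 4/3, M_1 = -4/3, M_2 = -8/3.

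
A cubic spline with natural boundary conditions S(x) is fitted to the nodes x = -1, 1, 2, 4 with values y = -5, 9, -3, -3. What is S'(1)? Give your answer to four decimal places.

-7.4000

Write M_i for S''(x_i). With h_i = 2, 1, 2 and divided differences Δ_i = 7, -12, 0, the continuity of S' gives the tridiagonal system
  2·M_0 + 6·M_1 + 1·M_2 = 6(Δ_1 - Δ_0) = -114
  1·M_1 + 6·M_2 + 2·M_3 = 6(Δ_2 - Δ_1) = 72
Natural end conditions: M_0 = M_3 = 0.
Hence M_0 = 0, M_1 = -108/5, M_2 = 78/5, M_3 = 0.
On [1, 2], S'(x) = b_1 + 2c_1·(x - 1) + 3d_1·(x - 1)² with b_1 = Δ_1 - h_1(2M_1 + M_2)/6 = -37/5, c_1 = M_1/2 = -54/5, d_1 = (M_2 - M_1)/(6h_1) = 31/5. So S'(1) = -37/5.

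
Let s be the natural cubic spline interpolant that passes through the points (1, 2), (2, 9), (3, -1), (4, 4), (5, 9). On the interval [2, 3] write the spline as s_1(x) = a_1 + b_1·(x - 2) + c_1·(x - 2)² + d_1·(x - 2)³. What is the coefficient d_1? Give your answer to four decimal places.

11.1250

Put m_i = s'' at the i-th knot. Here h = (1, 1, 1, 1) and Δ = (7, -10, 5, 5), so the interior equations h_(i-1)·m_(i-1) + 2(h_(i-1)+h_i)·m_i + h_i·m_(i+1) = 6(Δ_i − Δ_(i-1)) read
  1·m_0 + 4·m_1 + 1·m_2 = 6(Δ_1 - Δ_0) = -102
  1·m_1 + 4·m_2 + 1·m_3 = 6(Δ_2 - Δ_1) = 90
  1·m_2 + 4·m_3 + 1·m_4 = 6(Δ_3 - Δ_2) = 0
Natural end conditions: m_0 = m_4 = 0.
Hence m_0 = 0, m_1 = -135/4, m_2 = 33, m_3 = -33/4, m_4 = 0.
On [2, 3], with s_1(x) = a_1 + b_1·(x - 2) + c_1·(x - 2)² + d_1·(x - 2)³: c_1 = m_1/2 = -135/8, d_1 = (m_2 - m_1)/(6h_1) = 89/8, b_1 = Δ_1 - h_1(2m_1 + m_2)/6 = -17/4.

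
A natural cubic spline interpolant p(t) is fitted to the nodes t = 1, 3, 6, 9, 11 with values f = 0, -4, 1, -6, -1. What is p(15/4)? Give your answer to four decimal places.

Write M_i for p''(x_i). With h_i = 2, 3, 3, 2 and divided differences Δ_i = -2, 5/3, -7/3, 5/2, the continuity of p' gives the tridiagonal system
  2·M_0 + 10·M_1 + 3·M_2 = 6(Δ_1 - Δ_0) = 22
  3·M_1 + 12·M_2 + 3·M_3 = 6(Δ_2 - Δ_1) = -24
  3·M_2 + 10·M_3 + 2·M_4 = 6(Δ_3 - Δ_2) = 29
Natural end conditions: M_0 = M_4 = 0.
Solving the tridiagonal system: M_0 = 0, M_1 = 1141/340, M_2 = -131/34, M_3 = 1379/340, M_4 = 0.
On [3, 6], p(t) = -4 + 121/510·(t - 3) + 1141/680·(t - 3)² - 817/2040·(t - 3)³.
With (t - 3) = 3/4: p(15/4) = -132613/43520.

-3.0472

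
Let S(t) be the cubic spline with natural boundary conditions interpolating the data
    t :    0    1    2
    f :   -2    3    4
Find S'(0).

6

With M_i denoting the second derivative at x_i, h_i = 1, 1, and Δ_i = (y_(i+1) − y_i)/h_i = 5, 1:
  1·M_0 + 4·M_1 + 1·M_2 = 6(Δ_1 - Δ_0) = -24
Natural end conditions: M_0 = M_2 = 0.
Solving the tridiagonal system: M_0 = 0, M_1 = -6, M_2 = 0.
On [0, 1], S'(t) = b_0 + 2c_0·t + 3d_0·t² with b_0 = Δ_0 - h_0(2M_0 + M_1)/6 = 6, c_0 = M_0/2 = 0, d_0 = (M_1 - M_0)/(6h_0) = -1. So S'(0) = 6.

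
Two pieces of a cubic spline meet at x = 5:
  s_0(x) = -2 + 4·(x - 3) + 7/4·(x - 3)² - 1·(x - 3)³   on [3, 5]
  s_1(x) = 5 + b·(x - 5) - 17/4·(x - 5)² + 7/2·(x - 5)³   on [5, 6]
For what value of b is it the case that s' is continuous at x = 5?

-1

s_0'(x) = 4 + 7/2·(x - 3) - 3·(x - 3)², so s_0'(5) = -1. On the right, s_1'(5) = b, so b = -1.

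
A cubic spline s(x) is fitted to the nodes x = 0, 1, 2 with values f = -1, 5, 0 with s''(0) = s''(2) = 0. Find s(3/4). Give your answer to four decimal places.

4.4023

Put m_i = s'' at the i-th knot. Here h = (1, 1) and Δ = (6, -5), so the interior equations h_(i-1)·m_(i-1) + 2(h_(i-1)+h_i)·m_i + h_i·m_(i+1) = 6(Δ_i − Δ_(i-1)) read
  1·m_0 + 4·m_1 + 1·m_2 = 6(Δ_1 - Δ_0) = -66
Natural end conditions: m_0 = m_2 = 0.
Solving the tridiagonal system: m_0 = 0, m_1 = -33/2, m_2 = 0.
On [0, 1], s(x) = -1 + 35/4·x + 0·x² - 11/4·x³.
With x = 3/4: s(3/4) = 1127/256.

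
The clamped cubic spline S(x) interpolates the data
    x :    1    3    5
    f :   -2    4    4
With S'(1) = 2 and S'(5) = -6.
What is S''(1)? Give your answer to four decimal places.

1.7500

Put m_i = S'' at the i-th knot. Here h = (2, 2) and Δ = (3, 0), so the interior equations h_(i-1)·m_(i-1) + 2(h_(i-1)+h_i)·m_i + h_i·m_(i+1) = 6(Δ_i − Δ_(i-1)) read
  2·m_0 + 8·m_1 + 2·m_2 = 6(Δ_1 - Δ_0) = -18
Clamped end conditions give two more equations: 2h_0·m_0 + h_0·m_1 = 6(Δ_0 - S'(1)) = 6 and h_1·m_1 + 2h_1·m_2 = 6(S'(5) - Δ_1) = -36.
Forward elimination and back-substitution give m_0 = 7/4, m_1 = -1/2, m_2 = -35/4.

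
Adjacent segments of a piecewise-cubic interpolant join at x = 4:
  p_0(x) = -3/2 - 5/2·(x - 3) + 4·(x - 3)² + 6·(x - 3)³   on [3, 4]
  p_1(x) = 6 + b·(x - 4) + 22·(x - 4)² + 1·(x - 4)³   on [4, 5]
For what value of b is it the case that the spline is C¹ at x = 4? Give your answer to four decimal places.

23.5000

p_0'(x) = -5/2 + 8·(x - 3) + 18·(x - 3)², so p_0'(4) = 47/2. On the right, p_1'(4) = b, so b = 47/2.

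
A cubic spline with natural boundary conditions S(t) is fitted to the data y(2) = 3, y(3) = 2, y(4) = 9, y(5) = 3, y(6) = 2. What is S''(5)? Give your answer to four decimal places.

Write m_i for S''(x_i). With h_i = 1, 1, 1, 1 and divided differences Δ_i = -1, 7, -6, -1, the continuity of S' gives the tridiagonal system
  1·m_0 + 4·m_1 + 1·m_2 = 6(Δ_1 - Δ_0) = 48
  1·m_1 + 4·m_2 + 1·m_3 = 6(Δ_2 - Δ_1) = -78
  1·m_2 + 4·m_3 + 1·m_4 = 6(Δ_3 - Δ_2) = 30
Natural end conditions: m_0 = m_4 = 0.
Solving the tridiagonal system: m_0 = 0, m_1 = 531/28, m_2 = -195/7, m_3 = 405/28, m_4 = 0.

14.4643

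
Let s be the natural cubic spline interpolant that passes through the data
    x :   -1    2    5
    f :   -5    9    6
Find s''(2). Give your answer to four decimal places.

-2.8333

With M_i denoting the second derivative at x_i, h_i = 3, 3, and Δ_i = (y_(i+1) − y_i)/h_i = 14/3, -1:
  3·M_0 + 12·M_1 + 3·M_2 = 6(Δ_1 - Δ_0) = -34
Natural end conditions: M_0 = M_2 = 0.
Forward elimination and back-substitution give M_0 = 0, M_1 = -17/6, M_2 = 0.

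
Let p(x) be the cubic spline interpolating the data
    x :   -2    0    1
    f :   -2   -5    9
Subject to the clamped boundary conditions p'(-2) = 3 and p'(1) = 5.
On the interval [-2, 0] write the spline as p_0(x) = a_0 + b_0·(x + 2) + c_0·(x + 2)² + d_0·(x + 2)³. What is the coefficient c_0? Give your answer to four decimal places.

-10.7917

Put σ_i = p'' at the i-th knot. Here h = (2, 1) and Δ = (-3/2, 14), so the interior equations h_(i-1)·σ_(i-1) + 2(h_(i-1)+h_i)·σ_i + h_i·σ_(i+1) = 6(Δ_i − Δ_(i-1)) read
  2·σ_0 + 6·σ_1 + 1·σ_2 = 6(Δ_1 - Δ_0) = 93
Clamped end conditions give two more equations: 2h_0·σ_0 + h_0·σ_1 = 6(Δ_0 - p'(-2)) = -27 and h_1·σ_1 + 2h_1·σ_2 = 6(p'(1) - Δ_1) = -54.
Solving the tridiagonal system: σ_0 = -259/12, σ_1 = 89/3, σ_2 = -251/6.
On [-2, 0], with p_0(x) = a_0 + b_0·(x + 2) + c_0·(x + 2)² + d_0·(x + 2)³: c_0 = σ_0/2 = -259/24, d_0 = (σ_1 - σ_0)/(6h_0) = 205/48, b_0 = Δ_0 - h_0(2σ_0 + σ_1)/6 = 3.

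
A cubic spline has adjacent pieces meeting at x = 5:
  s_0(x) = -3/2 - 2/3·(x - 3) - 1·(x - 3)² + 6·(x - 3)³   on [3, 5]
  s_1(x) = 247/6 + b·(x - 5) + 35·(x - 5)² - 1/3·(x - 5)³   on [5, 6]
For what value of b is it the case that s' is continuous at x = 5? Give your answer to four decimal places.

67.3333

s_0'(x) = -2/3 - 2·(x - 3) + 18·(x - 3)², so s_0'(5) = 202/3. On the right, s_1'(5) = b, so b = 202/3.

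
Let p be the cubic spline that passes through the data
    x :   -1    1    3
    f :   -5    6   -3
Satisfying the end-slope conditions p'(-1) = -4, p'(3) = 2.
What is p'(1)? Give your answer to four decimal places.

Let m_i = p''(x_i). Step sizes h_i = 2, 2; slopes of the chords Δ_i = (y_(i+1) - y_i)/h_i = 11/2, -9/2.
  2·m_0 + 8·m_1 + 2·m_2 = 6(Δ_1 - Δ_0) = -60
Clamped end conditions give two more equations: 2h_0·m_0 + h_0·m_1 = 6(Δ_0 - p'(-1)) = 57 and h_1·m_1 + 2h_1·m_2 = 6(p'(3) - Δ_1) = 39.
Solving: m_0 = 93/4, m_1 = -18, m_2 = 75/4.
On [1, 3], p'(x) = b_1 + 2c_1·(x - 1) + 3d_1·(x - 1)² with b_1 = Δ_1 - h_1(2m_1 + m_2)/6 = 5/4, c_1 = m_1/2 = -9, d_1 = (m_2 - m_1)/(6h_1) = 49/16. So p'(1) = 5/4.

1.2500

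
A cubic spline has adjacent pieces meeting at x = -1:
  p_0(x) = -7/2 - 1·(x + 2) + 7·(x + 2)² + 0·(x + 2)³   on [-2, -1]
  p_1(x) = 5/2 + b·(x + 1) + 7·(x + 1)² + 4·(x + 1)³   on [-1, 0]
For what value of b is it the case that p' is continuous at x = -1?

13

p_0'(x) = -1 + 14·(x + 2) + 0·(x + 2)², so p_0'(-1) = 13. On the right, p_1'(-1) = b, so b = 13.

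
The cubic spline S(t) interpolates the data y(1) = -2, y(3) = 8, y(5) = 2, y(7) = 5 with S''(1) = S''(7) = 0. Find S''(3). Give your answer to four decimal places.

-7.3000

With M_i denoting the second derivative at x_i, h_i = 2, 2, 2, and Δ_i = (y_(i+1) − y_i)/h_i = 5, -3, 3/2:
  2·M_0 + 8·M_1 + 2·M_2 = 6(Δ_1 - Δ_0) = -48
  2·M_1 + 8·M_2 + 2·M_3 = 6(Δ_2 - Δ_1) = 27
Natural end conditions: M_0 = M_3 = 0.
Solving: M_0 = 0, M_1 = -73/10, M_2 = 26/5, M_3 = 0.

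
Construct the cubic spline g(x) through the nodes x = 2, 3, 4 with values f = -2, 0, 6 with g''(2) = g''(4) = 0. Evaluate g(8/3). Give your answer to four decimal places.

-1.0370

Write m_i for g''(x_i). With h_i = 1, 1 and divided differences Δ_i = 2, 6, the continuity of g' gives the tridiagonal system
  1·m_0 + 4·m_1 + 1·m_2 = 6(Δ_1 - Δ_0) = 24
Natural end conditions: m_0 = m_2 = 0.
Forward elimination and back-substitution give m_0 = 0, m_1 = 6, m_2 = 0.
On [2, 3], g(x) = -2 + 1·(x - 2) + 0·(x - 2)² + 1·(x - 2)³.
With (x - 2) = 2/3: g(8/3) = -28/27.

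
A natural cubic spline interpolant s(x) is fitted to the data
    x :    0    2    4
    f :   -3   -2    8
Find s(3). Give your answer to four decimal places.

With m_i denoting the second derivative at x_i, h_i = 2, 2, and Δ_i = (y_(i+1) − y_i)/h_i = 1/2, 5:
  2·m_0 + 8·m_1 + 2·m_2 = 6(Δ_1 - Δ_0) = 27
Natural end conditions: m_0 = m_2 = 0.
Solving: m_0 = 0, m_1 = 27/8, m_2 = 0.
On [2, 4], s(x) = -2 + 11/4·(x - 2) + 27/16·(x - 2)² - 9/32·(x - 2)³.
With (x - 2) = 1: s(3) = 69/32.

2.1563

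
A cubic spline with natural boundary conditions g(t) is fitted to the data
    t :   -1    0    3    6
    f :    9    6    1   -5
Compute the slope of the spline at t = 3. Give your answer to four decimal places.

-1.5402

Let M_i = g''(x_i). Step sizes h_i = 1, 3, 3; slopes of the chords Δ_i = (y_(i+1) - y_i)/h_i = -3, -5/3, -2.
  1·M_0 + 8·M_1 + 3·M_2 = 6(Δ_1 - Δ_0) = 8
  3·M_1 + 12·M_2 + 3·M_3 = 6(Δ_2 - Δ_1) = -2
Natural end conditions: M_0 = M_3 = 0.
Solving the tridiagonal system: M_0 = 0, M_1 = 34/29, M_2 = -40/87, M_3 = 0.
On [3, 6], g'(t) = b_2 + 2c_2·(t - 3) + 3d_2·(t - 3)² with b_2 = Δ_2 - h_2(2M_2 + M_3)/6 = -134/87, c_2 = M_2/2 = -20/87, d_2 = (M_3 - M_2)/(6h_2) = 20/783. So g'(3) = -134/87.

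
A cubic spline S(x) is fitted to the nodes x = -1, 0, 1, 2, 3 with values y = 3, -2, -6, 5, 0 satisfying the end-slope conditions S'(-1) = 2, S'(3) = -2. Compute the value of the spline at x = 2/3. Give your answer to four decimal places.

-6.6071

Write M_i for S''(x_i). With h_i = 1, 1, 1, 1 and divided differences Δ_i = -5, -4, 11, -5, the continuity of S' gives the tridiagonal system
  1·M_0 + 4·M_1 + 1·M_2 = 6(Δ_1 - Δ_0) = 6
  1·M_1 + 4·M_2 + 1·M_3 = 6(Δ_2 - Δ_1) = 90
  1·M_2 + 4·M_3 + 1·M_4 = 6(Δ_3 - Δ_2) = -96
Clamped end conditions give two more equations: 2h_0·M_0 + h_0·M_1 = 6(Δ_0 - S'(-1)) = -42 and h_3·M_3 + 2h_3·M_4 = 6(S'(3) - Δ_3) = 18.
Solving the tridiagonal system: M_0 = -565/28, M_1 = -23/14, M_2 = 131/4, M_3 = -551/14, M_4 = 803/28.
On [0, 1], S(x) = -2 - 499/56·x - 23/28·x² + 321/56·x³.
With x = 2/3: S(2/3) = -185/28.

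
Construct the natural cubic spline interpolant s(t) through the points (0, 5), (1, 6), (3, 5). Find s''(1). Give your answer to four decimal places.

-1.5000

Write m_i for s''(x_i). With h_i = 1, 2 and divided differences Δ_i = 1, -1/2, the continuity of s' gives the tridiagonal system
  1·m_0 + 6·m_1 + 2·m_2 = 6(Δ_1 - Δ_0) = -9
Natural end conditions: m_0 = m_2 = 0.
Solving: m_0 = 0, m_1 = -3/2, m_2 = 0.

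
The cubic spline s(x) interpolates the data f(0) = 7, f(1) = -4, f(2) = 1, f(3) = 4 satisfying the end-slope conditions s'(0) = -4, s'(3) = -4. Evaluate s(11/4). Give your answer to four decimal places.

Write m_i for s''(x_i). With h_i = 1, 1, 1 and divided differences Δ_i = -11, 5, 3, the continuity of s' gives the tridiagonal system
  1·m_0 + 4·m_1 + 1·m_2 = 6(Δ_1 - Δ_0) = 96
  1·m_1 + 4·m_2 + 1·m_3 = 6(Δ_2 - Δ_1) = -12
Clamped end conditions give two more equations: 2h_0·m_0 + h_0·m_1 = 6(Δ_0 - s'(0)) = -42 and h_2·m_2 + 2h_2·m_3 = 6(s'(3) - Δ_2) = -42.
Solving the tridiagonal system: m_0 = -194/5, m_1 = 178/5, m_2 = -38/5, m_3 = -86/5.
On [2, 3], s(x) = 1 + 42/5·(x - 2) - 19/5·(x - 2)² - 8/5·(x - 2)³.
With (x - 2) = 3/4: s(11/4) = 359/80.

4.4875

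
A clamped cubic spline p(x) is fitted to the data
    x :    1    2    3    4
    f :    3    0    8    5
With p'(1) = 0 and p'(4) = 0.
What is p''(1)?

-24

Put M_i = p'' at the i-th knot. Here h = (1, 1, 1) and Δ = (-3, 8, -3), so the interior equations h_(i-1)·M_(i-1) + 2(h_(i-1)+h_i)·M_i + h_i·M_(i+1) = 6(Δ_i − Δ_(i-1)) read
  1·M_0 + 4·M_1 + 1·M_2 = 6(Δ_1 - Δ_0) = 66
  1·M_1 + 4·M_2 + 1·M_3 = 6(Δ_2 - Δ_1) = -66
Clamped end conditions give two more equations: 2h_0·M_0 + h_0·M_1 = 6(Δ_0 - p'(1)) = -18 and h_2·M_2 + 2h_2·M_3 = 6(p'(4) - Δ_2) = 18.
Hence M_0 = -24, M_1 = 30, M_2 = -30, M_3 = 24.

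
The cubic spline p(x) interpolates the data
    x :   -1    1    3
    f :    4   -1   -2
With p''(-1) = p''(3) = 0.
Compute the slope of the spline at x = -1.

Put σ_i = p'' at the i-th knot. Here h = (2, 2) and Δ = (-5/2, -1/2), so the interior equations h_(i-1)·σ_(i-1) + 2(h_(i-1)+h_i)·σ_i + h_i·σ_(i+1) = 6(Δ_i − Δ_(i-1)) read
  2·σ_0 + 8·σ_1 + 2·σ_2 = 6(Δ_1 - Δ_0) = 12
Natural end conditions: σ_0 = σ_2 = 0.
Solving the tridiagonal system: σ_0 = 0, σ_1 = 3/2, σ_2 = 0.
On [-1, 1], p'(x) = b_0 + 2c_0·(x + 1) + 3d_0·(x + 1)² with b_0 = Δ_0 - h_0(2σ_0 + σ_1)/6 = -3, c_0 = σ_0/2 = 0, d_0 = (σ_1 - σ_0)/(6h_0) = 1/8. So p'(-1) = -3.

-3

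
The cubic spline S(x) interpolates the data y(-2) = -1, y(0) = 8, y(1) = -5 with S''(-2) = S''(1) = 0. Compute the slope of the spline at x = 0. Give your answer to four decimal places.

Let M_i = S''(x_i). Step sizes h_i = 2, 1; slopes of the chords Δ_i = (y_(i+1) - y_i)/h_i = 9/2, -13.
  2·M_0 + 6·M_1 + 1·M_2 = 6(Δ_1 - Δ_0) = -105
Natural end conditions: M_0 = M_2 = 0.
Forward elimination and back-substitution give M_0 = 0, M_1 = -35/2, M_2 = 0.
On [0, 1], S'(x) = b_1 + 2c_1·x + 3d_1·x² with b_1 = Δ_1 - h_1(2M_1 + M_2)/6 = -43/6, c_1 = M_1/2 = -35/4, d_1 = (M_2 - M_1)/(6h_1) = 35/12. So S'(0) = -43/6.

-7.1667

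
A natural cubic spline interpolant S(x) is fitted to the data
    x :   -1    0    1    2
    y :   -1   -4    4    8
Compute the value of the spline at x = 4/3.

6

Put M_i = S'' at the i-th knot. Here h = (1, 1, 1) and Δ = (-3, 8, 4), so the interior equations h_(i-1)·M_(i-1) + 2(h_(i-1)+h_i)·M_i + h_i·M_(i+1) = 6(Δ_i − Δ_(i-1)) read
  1·M_0 + 4·M_1 + 1·M_2 = 6(Δ_1 - Δ_0) = 66
  1·M_1 + 4·M_2 + 1·M_3 = 6(Δ_2 - Δ_1) = -24
Natural end conditions: M_0 = M_3 = 0.
Hence M_0 = 0, M_1 = 96/5, M_2 = -54/5, M_3 = 0.
On [1, 2], S(x) = 4 + 38/5·(x - 1) - 27/5·(x - 1)² + 9/5·(x - 1)³.
With (x - 1) = 1/3: S(4/3) = 6.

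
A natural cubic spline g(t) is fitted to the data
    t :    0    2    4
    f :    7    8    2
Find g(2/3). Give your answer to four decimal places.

7.8519

Write M_i for g''(x_i). With h_i = 2, 2 and divided differences Δ_i = 1/2, -3, the continuity of g' gives the tridiagonal system
  2·M_0 + 8·M_1 + 2·M_2 = 6(Δ_1 - Δ_0) = -21
Natural end conditions: M_0 = M_2 = 0.
Solving the tridiagonal system: M_0 = 0, M_1 = -21/8, M_2 = 0.
On [0, 2], g(t) = 7 + 11/8·t + 0·t² - 7/32·t³.
With t = 2/3: g(2/3) = 212/27.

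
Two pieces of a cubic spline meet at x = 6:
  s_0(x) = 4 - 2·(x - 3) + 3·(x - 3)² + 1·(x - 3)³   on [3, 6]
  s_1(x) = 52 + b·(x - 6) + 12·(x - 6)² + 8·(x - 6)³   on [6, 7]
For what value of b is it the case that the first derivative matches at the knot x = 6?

43

s_0'(x) = -2 + 6·(x - 3) + 3·(x - 3)², so s_0'(6) = 43. On the right, s_1'(6) = b, so b = 43.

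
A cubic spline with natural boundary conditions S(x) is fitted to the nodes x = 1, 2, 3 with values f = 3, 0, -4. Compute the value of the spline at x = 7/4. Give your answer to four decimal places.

Let M_i = S''(x_i). Step sizes h_i = 1, 1; slopes of the chords Δ_i = (y_(i+1) - y_i)/h_i = -3, -4.
  1·M_0 + 4·M_1 + 1·M_2 = 6(Δ_1 - Δ_0) = -6
Natural end conditions: M_0 = M_2 = 0.
Solving: M_0 = 0, M_1 = -3/2, M_2 = 0.
On [1, 2], S(x) = 3 - 11/4·(x - 1) + 0·(x - 1)² - 1/4·(x - 1)³.
With (x - 1) = 3/4: S(7/4) = 213/256.

0.8320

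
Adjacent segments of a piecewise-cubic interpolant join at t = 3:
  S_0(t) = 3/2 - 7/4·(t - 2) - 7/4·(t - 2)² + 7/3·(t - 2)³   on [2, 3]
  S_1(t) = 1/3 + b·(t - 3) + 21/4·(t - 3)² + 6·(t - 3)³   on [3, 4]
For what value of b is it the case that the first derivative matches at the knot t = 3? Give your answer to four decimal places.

1.7500

S_0'(t) = -7/4 - 7/2·(t - 2) + 7·(t - 2)², so S_0'(3) = 7/4. On the right, S_1'(3) = b, so b = 7/4.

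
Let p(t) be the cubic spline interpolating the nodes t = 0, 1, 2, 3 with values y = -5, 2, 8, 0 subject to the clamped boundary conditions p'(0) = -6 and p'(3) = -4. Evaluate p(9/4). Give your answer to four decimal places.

Write σ_i for p''(x_i). With h_i = 1, 1, 1 and divided differences Δ_i = 7, 6, -8, the continuity of p' gives the tridiagonal system
  1·σ_0 + 4·σ_1 + 1·σ_2 = 6(Δ_1 - Δ_0) = -6
  1·σ_1 + 4·σ_2 + 1·σ_3 = 6(Δ_2 - Δ_1) = -84
Clamped end conditions give two more equations: 2h_0·σ_0 + h_0·σ_1 = 6(Δ_0 - p'(0)) = 78 and h_2·σ_2 + 2h_2·σ_3 = 6(p'(3) - Δ_2) = 24.
Hence σ_0 = 626/15, σ_1 = -82/15, σ_2 = -388/15, σ_3 = 374/15.
On [2, 3], p(t) = 8 - 53/15·(t - 2) - 194/15·(t - 2)² + 127/15·(t - 2)³.
With (t - 2) = 1/4: p(9/4) = 2061/320.

6.4406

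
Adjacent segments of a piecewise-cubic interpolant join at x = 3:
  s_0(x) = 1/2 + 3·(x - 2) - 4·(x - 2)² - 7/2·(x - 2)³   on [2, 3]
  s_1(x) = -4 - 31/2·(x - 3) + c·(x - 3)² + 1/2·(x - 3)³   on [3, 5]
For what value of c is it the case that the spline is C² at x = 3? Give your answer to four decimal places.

s_0''(x) = -8 - 21·(x - 2), so s_0''(3) = -29. On the right, s_1''(3) = 2c, so c = -29/2.

-14.5000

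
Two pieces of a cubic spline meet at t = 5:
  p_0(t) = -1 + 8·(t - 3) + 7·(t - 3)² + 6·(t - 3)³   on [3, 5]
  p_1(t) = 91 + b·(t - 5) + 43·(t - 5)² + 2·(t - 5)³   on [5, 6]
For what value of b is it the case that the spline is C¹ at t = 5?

108

p_0'(t) = 8 + 14·(t - 3) + 18·(t - 3)², so p_0'(5) = 108. On the right, p_1'(5) = b, so b = 108.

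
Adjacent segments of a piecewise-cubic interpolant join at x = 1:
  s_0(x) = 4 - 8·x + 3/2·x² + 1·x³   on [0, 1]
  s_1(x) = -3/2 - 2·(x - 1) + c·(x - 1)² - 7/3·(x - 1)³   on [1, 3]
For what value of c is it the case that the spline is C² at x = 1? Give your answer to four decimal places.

s_0''(x) = 3 + 6·x, so s_0''(1) = 9. On the right, s_1''(1) = 2c, so c = 9/2.

4.5000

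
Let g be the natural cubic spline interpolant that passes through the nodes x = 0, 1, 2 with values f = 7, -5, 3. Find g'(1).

Write σ_i for g''(x_i). With h_i = 1, 1 and divided differences Δ_i = -12, 8, the continuity of g' gives the tridiagonal system
  1·σ_0 + 4·σ_1 + 1·σ_2 = 6(Δ_1 - Δ_0) = 120
Natural end conditions: σ_0 = σ_2 = 0.
Solving the tridiagonal system: σ_0 = 0, σ_1 = 30, σ_2 = 0.
On [1, 2], g'(x) = b_1 + 2c_1·(x - 1) + 3d_1·(x - 1)² with b_1 = Δ_1 - h_1(2σ_1 + σ_2)/6 = -2, c_1 = σ_1/2 = 15, d_1 = (σ_2 - σ_1)/(6h_1) = -5. So g'(1) = -2.

-2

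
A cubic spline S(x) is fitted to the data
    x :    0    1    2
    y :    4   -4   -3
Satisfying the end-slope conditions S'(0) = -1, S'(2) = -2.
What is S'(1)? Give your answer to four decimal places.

-4.5000

Let M_i = S''(x_i). Step sizes h_i = 1, 1; slopes of the chords Δ_i = (y_(i+1) - y_i)/h_i = -8, 1.
  1·M_0 + 4·M_1 + 1·M_2 = 6(Δ_1 - Δ_0) = 54
Clamped end conditions give two more equations: 2h_0·M_0 + h_0·M_1 = 6(Δ_0 - S'(0)) = -42 and h_1·M_1 + 2h_1·M_2 = 6(S'(2) - Δ_1) = -18.
Hence M_0 = -35, M_1 = 28, M_2 = -23.
On [1, 2], S'(x) = b_1 + 2c_1·(x - 1) + 3d_1·(x - 1)² with b_1 = Δ_1 - h_1(2M_1 + M_2)/6 = -9/2, c_1 = M_1/2 = 14, d_1 = (M_2 - M_1)/(6h_1) = -17/2. So S'(1) = -9/2.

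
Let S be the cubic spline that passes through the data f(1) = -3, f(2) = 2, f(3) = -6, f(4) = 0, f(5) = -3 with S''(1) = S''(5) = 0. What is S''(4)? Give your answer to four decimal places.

-21.8571

Put M_i = S'' at the i-th knot. Here h = (1, 1, 1, 1) and Δ = (5, -8, 6, -3), so the interior equations h_(i-1)·M_(i-1) + 2(h_(i-1)+h_i)·M_i + h_i·M_(i+1) = 6(Δ_i − Δ_(i-1)) read
  1·M_0 + 4·M_1 + 1·M_2 = 6(Δ_1 - Δ_0) = -78
  1·M_1 + 4·M_2 + 1·M_3 = 6(Δ_2 - Δ_1) = 84
  1·M_2 + 4·M_3 + 1·M_4 = 6(Δ_3 - Δ_2) = -54
Natural end conditions: M_0 = M_4 = 0.
Solving the tridiagonal system: M_0 = 0, M_1 = -195/7, M_2 = 234/7, M_3 = -153/7, M_4 = 0.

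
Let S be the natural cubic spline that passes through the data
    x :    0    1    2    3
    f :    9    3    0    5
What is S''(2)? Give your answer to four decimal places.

11.6000

Put σ_i = S'' at the i-th knot. Here h = (1, 1, 1) and Δ = (-6, -3, 5), so the interior equations h_(i-1)·σ_(i-1) + 2(h_(i-1)+h_i)·σ_i + h_i·σ_(i+1) = 6(Δ_i − Δ_(i-1)) read
  1·σ_0 + 4·σ_1 + 1·σ_2 = 6(Δ_1 - Δ_0) = 18
  1·σ_1 + 4·σ_2 + 1·σ_3 = 6(Δ_2 - Δ_1) = 48
Natural end conditions: σ_0 = σ_3 = 0.
Solving: σ_0 = 0, σ_1 = 8/5, σ_2 = 58/5, σ_3 = 0.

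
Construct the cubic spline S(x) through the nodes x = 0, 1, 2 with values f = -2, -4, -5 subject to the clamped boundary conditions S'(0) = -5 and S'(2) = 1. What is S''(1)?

Let σ_i = S''(x_i). Step sizes h_i = 1, 1; slopes of the chords Δ_i = (y_(i+1) - y_i)/h_i = -2, -1.
  1·σ_0 + 4·σ_1 + 1·σ_2 = 6(Δ_1 - Δ_0) = 6
Clamped end conditions give two more equations: 2h_0·σ_0 + h_0·σ_1 = 6(Δ_0 - S'(0)) = 18 and h_1·σ_1 + 2h_1·σ_2 = 6(S'(2) - Δ_1) = 12.
Solving: σ_0 = 21/2, σ_1 = -3, σ_2 = 15/2.

-3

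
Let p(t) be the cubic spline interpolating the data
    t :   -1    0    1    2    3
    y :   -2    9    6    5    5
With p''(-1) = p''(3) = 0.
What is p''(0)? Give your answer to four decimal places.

With m_i denoting the second derivative at x_i, h_i = 1, 1, 1, 1, and Δ_i = (y_(i+1) − y_i)/h_i = 11, -3, -1, 0:
  1·m_0 + 4·m_1 + 1·m_2 = 6(Δ_1 - Δ_0) = -84
  1·m_1 + 4·m_2 + 1·m_3 = 6(Δ_2 - Δ_1) = 12
  1·m_2 + 4·m_3 + 1·m_4 = 6(Δ_3 - Δ_2) = 6
Natural end conditions: m_0 = m_4 = 0.
Hence m_0 = 0, m_1 = -93/4, m_2 = 9, m_3 = -3/4, m_4 = 0.

-23.2500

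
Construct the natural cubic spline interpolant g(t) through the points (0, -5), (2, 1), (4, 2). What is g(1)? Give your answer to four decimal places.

With M_i denoting the second derivative at x_i, h_i = 2, 2, and Δ_i = (y_(i+1) − y_i)/h_i = 3, 1/2:
  2·M_0 + 8·M_1 + 2·M_2 = 6(Δ_1 - Δ_0) = -15
Natural end conditions: M_0 = M_2 = 0.
Solving: M_0 = 0, M_1 = -15/8, M_2 = 0.
On [0, 2], g(t) = -5 + 29/8·t + 0·t² - 5/32·t³.
With t = 1: g(1) = -49/32.

-1.5313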